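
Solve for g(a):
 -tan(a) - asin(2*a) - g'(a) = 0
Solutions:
 g(a) = C1 - a*asin(2*a) - sqrt(1 - 4*a^2)/2 + log(cos(a))


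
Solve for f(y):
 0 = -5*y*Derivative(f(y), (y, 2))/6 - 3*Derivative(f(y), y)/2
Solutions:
 f(y) = C1 + C2/y^(4/5)


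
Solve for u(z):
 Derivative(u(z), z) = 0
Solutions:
 u(z) = C1


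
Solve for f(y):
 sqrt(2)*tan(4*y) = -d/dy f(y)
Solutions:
 f(y) = C1 + sqrt(2)*log(cos(4*y))/4


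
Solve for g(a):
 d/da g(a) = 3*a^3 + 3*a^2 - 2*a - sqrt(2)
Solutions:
 g(a) = C1 + 3*a^4/4 + a^3 - a^2 - sqrt(2)*a


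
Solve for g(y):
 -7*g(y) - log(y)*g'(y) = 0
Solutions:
 g(y) = C1*exp(-7*li(y))


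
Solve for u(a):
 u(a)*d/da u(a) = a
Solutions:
 u(a) = -sqrt(C1 + a^2)
 u(a) = sqrt(C1 + a^2)


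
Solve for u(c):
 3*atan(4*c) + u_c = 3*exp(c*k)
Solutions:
 u(c) = C1 - 3*c*atan(4*c) + 3*Piecewise((exp(c*k)/k, Ne(k, 0)), (c, True)) + 3*log(16*c^2 + 1)/8


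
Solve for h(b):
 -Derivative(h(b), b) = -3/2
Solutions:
 h(b) = C1 + 3*b/2


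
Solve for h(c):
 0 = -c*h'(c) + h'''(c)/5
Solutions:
 h(c) = C1 + Integral(C2*airyai(5^(1/3)*c) + C3*airybi(5^(1/3)*c), c)


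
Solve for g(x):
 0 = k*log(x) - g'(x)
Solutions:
 g(x) = C1 + k*x*log(x) - k*x


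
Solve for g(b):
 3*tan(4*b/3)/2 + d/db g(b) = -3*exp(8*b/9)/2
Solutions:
 g(b) = C1 - 27*exp(8*b/9)/16 + 9*log(cos(4*b/3))/8


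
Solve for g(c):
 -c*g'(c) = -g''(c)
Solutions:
 g(c) = C1 + C2*erfi(sqrt(2)*c/2)


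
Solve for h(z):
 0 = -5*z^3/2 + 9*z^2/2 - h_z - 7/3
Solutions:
 h(z) = C1 - 5*z^4/8 + 3*z^3/2 - 7*z/3


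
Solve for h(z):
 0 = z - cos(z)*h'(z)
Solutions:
 h(z) = C1 + Integral(z/cos(z), z)


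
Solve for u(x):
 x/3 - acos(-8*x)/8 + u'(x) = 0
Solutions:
 u(x) = C1 - x^2/6 + x*acos(-8*x)/8 + sqrt(1 - 64*x^2)/64


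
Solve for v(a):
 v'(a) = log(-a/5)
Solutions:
 v(a) = C1 + a*log(-a) + a*(-log(5) - 1)


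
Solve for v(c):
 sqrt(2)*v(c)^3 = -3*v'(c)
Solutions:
 v(c) = -sqrt(6)*sqrt(-1/(C1 - sqrt(2)*c))/2
 v(c) = sqrt(6)*sqrt(-1/(C1 - sqrt(2)*c))/2


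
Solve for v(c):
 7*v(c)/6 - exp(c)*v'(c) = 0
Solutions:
 v(c) = C1*exp(-7*exp(-c)/6)


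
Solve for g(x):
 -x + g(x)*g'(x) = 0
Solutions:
 g(x) = -sqrt(C1 + x^2)
 g(x) = sqrt(C1 + x^2)


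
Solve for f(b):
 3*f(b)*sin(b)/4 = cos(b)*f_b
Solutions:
 f(b) = C1/cos(b)^(3/4)


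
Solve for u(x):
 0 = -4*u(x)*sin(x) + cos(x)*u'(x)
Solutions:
 u(x) = C1/cos(x)^4


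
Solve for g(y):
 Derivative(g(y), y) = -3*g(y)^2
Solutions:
 g(y) = 1/(C1 + 3*y)


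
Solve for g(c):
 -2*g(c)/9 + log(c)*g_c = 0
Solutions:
 g(c) = C1*exp(2*li(c)/9)


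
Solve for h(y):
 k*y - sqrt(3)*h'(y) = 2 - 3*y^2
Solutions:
 h(y) = C1 + sqrt(3)*k*y^2/6 + sqrt(3)*y^3/3 - 2*sqrt(3)*y/3


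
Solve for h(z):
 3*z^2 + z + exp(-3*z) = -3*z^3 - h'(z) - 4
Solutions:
 h(z) = C1 - 3*z^4/4 - z^3 - z^2/2 - 4*z + exp(-3*z)/3


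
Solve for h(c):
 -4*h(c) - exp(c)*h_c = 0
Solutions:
 h(c) = C1*exp(4*exp(-c))


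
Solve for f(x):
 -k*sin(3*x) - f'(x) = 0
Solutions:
 f(x) = C1 + k*cos(3*x)/3


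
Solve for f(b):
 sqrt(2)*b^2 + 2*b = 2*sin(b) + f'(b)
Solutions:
 f(b) = C1 + sqrt(2)*b^3/3 + b^2 + 2*cos(b)


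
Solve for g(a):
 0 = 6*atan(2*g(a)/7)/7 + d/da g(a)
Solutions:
 Integral(1/atan(2*_y/7), (_y, g(a))) = C1 - 6*a/7


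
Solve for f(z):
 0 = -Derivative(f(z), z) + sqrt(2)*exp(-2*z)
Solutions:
 f(z) = C1 - sqrt(2)*exp(-2*z)/2


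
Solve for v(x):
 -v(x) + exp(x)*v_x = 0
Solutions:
 v(x) = C1*exp(-exp(-x))


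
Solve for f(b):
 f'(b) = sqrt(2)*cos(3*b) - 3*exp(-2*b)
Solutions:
 f(b) = C1 + sqrt(2)*sin(3*b)/3 + 3*exp(-2*b)/2


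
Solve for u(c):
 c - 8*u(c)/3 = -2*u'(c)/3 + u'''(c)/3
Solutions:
 u(c) = C1*exp(6^(1/3)*c*(6^(1/3)/(sqrt(318) + 18)^(1/3) + (sqrt(318) + 18)^(1/3))/6)*sin(2^(1/3)*3^(1/6)*c*(-3^(2/3)*(sqrt(318) + 18)^(1/3) + 3*2^(1/3)/(sqrt(318) + 18)^(1/3))/6) + C2*exp(6^(1/3)*c*(6^(1/3)/(sqrt(318) + 18)^(1/3) + (sqrt(318) + 18)^(1/3))/6)*cos(2^(1/3)*3^(1/6)*c*(-3^(2/3)*(sqrt(318) + 18)^(1/3) + 3*2^(1/3)/(sqrt(318) + 18)^(1/3))/6) + C3*exp(-6^(1/3)*c*(6^(1/3)/(sqrt(318) + 18)^(1/3) + (sqrt(318) + 18)^(1/3))/3) + 3*c/8 + 3/32


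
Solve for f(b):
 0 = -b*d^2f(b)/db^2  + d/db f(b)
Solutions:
 f(b) = C1 + C2*b^2


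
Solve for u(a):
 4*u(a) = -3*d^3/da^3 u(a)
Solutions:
 u(a) = C3*exp(-6^(2/3)*a/3) + (C1*sin(2^(2/3)*3^(1/6)*a/2) + C2*cos(2^(2/3)*3^(1/6)*a/2))*exp(6^(2/3)*a/6)


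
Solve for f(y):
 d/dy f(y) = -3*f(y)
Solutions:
 f(y) = C1*exp(-3*y)


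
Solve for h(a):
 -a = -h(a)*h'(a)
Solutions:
 h(a) = -sqrt(C1 + a^2)
 h(a) = sqrt(C1 + a^2)


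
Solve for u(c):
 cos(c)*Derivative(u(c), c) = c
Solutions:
 u(c) = C1 + Integral(c/cos(c), c)


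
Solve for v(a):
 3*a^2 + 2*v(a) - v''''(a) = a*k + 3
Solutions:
 v(a) = C1*exp(-2^(1/4)*a) + C2*exp(2^(1/4)*a) + C3*sin(2^(1/4)*a) + C4*cos(2^(1/4)*a) - 3*a^2/2 + a*k/2 + 3/2


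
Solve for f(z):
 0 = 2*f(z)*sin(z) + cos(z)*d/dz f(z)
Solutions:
 f(z) = C1*cos(z)^2


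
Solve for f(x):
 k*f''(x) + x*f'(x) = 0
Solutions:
 f(x) = C1 + C2*sqrt(k)*erf(sqrt(2)*x*sqrt(1/k)/2)


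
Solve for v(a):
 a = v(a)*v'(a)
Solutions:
 v(a) = -sqrt(C1 + a^2)
 v(a) = sqrt(C1 + a^2)


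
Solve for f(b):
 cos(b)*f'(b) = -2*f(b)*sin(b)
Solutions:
 f(b) = C1*cos(b)^2


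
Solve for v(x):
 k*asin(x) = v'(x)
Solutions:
 v(x) = C1 + k*(x*asin(x) + sqrt(1 - x^2))


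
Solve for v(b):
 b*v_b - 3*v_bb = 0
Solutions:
 v(b) = C1 + C2*erfi(sqrt(6)*b/6)


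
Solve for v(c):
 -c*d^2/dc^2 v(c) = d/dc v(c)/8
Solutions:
 v(c) = C1 + C2*c^(7/8)


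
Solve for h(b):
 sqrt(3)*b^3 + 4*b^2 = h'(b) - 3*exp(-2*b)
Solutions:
 h(b) = C1 + sqrt(3)*b^4/4 + 4*b^3/3 - 3*exp(-2*b)/2


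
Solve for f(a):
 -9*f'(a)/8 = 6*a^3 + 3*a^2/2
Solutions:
 f(a) = C1 - 4*a^4/3 - 4*a^3/9


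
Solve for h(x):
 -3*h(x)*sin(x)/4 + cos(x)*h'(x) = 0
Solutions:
 h(x) = C1/cos(x)^(3/4)


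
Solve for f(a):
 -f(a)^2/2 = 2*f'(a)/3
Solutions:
 f(a) = 4/(C1 + 3*a)


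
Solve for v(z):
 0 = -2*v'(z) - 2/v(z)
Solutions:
 v(z) = -sqrt(C1 - 2*z)
 v(z) = sqrt(C1 - 2*z)


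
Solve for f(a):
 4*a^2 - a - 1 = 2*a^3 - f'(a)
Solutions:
 f(a) = C1 + a^4/2 - 4*a^3/3 + a^2/2 + a


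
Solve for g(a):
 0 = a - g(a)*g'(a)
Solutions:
 g(a) = -sqrt(C1 + a^2)
 g(a) = sqrt(C1 + a^2)


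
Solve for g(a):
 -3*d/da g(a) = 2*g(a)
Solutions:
 g(a) = C1*exp(-2*a/3)


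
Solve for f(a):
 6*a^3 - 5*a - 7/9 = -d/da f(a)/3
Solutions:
 f(a) = C1 - 9*a^4/2 + 15*a^2/2 + 7*a/3


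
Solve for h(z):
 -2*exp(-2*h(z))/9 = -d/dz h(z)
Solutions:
 h(z) = log(-sqrt(C1 + 4*z)) - log(3)
 h(z) = log(C1 + 4*z)/2 - log(3)


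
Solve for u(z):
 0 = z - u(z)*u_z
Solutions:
 u(z) = -sqrt(C1 + z^2)
 u(z) = sqrt(C1 + z^2)


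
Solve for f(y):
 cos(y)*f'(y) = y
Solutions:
 f(y) = C1 + Integral(y/cos(y), y)


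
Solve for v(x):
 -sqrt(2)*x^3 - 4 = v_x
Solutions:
 v(x) = C1 - sqrt(2)*x^4/4 - 4*x


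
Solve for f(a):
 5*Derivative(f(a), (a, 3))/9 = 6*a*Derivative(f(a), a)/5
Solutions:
 f(a) = C1 + Integral(C2*airyai(3*10^(1/3)*a/5) + C3*airybi(3*10^(1/3)*a/5), a)


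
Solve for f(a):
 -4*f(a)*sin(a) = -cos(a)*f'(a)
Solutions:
 f(a) = C1/cos(a)^4


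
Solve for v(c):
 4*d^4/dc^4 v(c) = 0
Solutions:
 v(c) = C1 + C2*c + C3*c^2 + C4*c^3


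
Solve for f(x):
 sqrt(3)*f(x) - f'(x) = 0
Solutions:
 f(x) = C1*exp(sqrt(3)*x)


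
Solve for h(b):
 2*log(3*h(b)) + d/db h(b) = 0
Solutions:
 Integral(1/(log(_y) + log(3)), (_y, h(b)))/2 = C1 - b


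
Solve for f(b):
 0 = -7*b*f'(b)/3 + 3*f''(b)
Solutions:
 f(b) = C1 + C2*erfi(sqrt(14)*b/6)


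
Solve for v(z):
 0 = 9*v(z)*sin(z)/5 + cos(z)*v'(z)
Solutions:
 v(z) = C1*cos(z)^(9/5)


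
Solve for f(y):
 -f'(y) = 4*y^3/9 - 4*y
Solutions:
 f(y) = C1 - y^4/9 + 2*y^2


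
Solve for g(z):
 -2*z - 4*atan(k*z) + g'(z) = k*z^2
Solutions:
 g(z) = C1 + k*z^3/3 + z^2 + 4*Piecewise((z*atan(k*z) - log(k^2*z^2 + 1)/(2*k), Ne(k, 0)), (0, True))


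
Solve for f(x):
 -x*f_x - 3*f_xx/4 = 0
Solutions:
 f(x) = C1 + C2*erf(sqrt(6)*x/3)


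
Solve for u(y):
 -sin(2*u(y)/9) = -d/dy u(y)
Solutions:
 -y + 9*log(cos(2*u(y)/9) - 1)/4 - 9*log(cos(2*u(y)/9) + 1)/4 = C1


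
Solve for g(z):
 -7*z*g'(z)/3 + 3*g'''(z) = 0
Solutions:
 g(z) = C1 + Integral(C2*airyai(21^(1/3)*z/3) + C3*airybi(21^(1/3)*z/3), z)


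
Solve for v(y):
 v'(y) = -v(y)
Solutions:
 v(y) = C1*exp(-y)


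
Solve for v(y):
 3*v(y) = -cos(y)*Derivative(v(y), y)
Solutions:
 v(y) = C1*(sin(y) - 1)^(3/2)/(sin(y) + 1)^(3/2)


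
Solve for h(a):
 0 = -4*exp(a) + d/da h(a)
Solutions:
 h(a) = C1 + 4*exp(a)


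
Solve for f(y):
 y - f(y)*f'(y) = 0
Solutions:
 f(y) = -sqrt(C1 + y^2)
 f(y) = sqrt(C1 + y^2)


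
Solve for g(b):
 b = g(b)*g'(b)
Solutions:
 g(b) = -sqrt(C1 + b^2)
 g(b) = sqrt(C1 + b^2)


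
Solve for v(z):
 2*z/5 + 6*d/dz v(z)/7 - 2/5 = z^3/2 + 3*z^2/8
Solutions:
 v(z) = C1 + 7*z^4/48 + 7*z^3/48 - 7*z^2/30 + 7*z/15


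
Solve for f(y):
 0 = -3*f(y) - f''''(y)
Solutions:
 f(y) = (C1*sin(sqrt(2)*3^(1/4)*y/2) + C2*cos(sqrt(2)*3^(1/4)*y/2))*exp(-sqrt(2)*3^(1/4)*y/2) + (C3*sin(sqrt(2)*3^(1/4)*y/2) + C4*cos(sqrt(2)*3^(1/4)*y/2))*exp(sqrt(2)*3^(1/4)*y/2)


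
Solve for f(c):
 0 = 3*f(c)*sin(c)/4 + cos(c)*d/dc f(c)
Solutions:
 f(c) = C1*cos(c)^(3/4)


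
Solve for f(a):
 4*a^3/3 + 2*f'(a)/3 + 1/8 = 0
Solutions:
 f(a) = C1 - a^4/2 - 3*a/16


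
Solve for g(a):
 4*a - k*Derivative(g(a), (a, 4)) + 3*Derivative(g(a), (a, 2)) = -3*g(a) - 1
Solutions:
 g(a) = C1*exp(-sqrt(2)*a*sqrt((-sqrt(3)*sqrt(4*k + 3) + 3)/k)/2) + C2*exp(sqrt(2)*a*sqrt((-sqrt(3)*sqrt(4*k + 3) + 3)/k)/2) + C3*exp(-sqrt(2)*a*sqrt((sqrt(3)*sqrt(4*k + 3) + 3)/k)/2) + C4*exp(sqrt(2)*a*sqrt((sqrt(3)*sqrt(4*k + 3) + 3)/k)/2) - 4*a/3 - 1/3


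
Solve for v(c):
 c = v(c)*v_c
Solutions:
 v(c) = -sqrt(C1 + c^2)
 v(c) = sqrt(C1 + c^2)


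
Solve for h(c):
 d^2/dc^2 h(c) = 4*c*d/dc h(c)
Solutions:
 h(c) = C1 + C2*erfi(sqrt(2)*c)


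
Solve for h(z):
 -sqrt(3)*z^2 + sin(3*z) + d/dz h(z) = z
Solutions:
 h(z) = C1 + sqrt(3)*z^3/3 + z^2/2 + cos(3*z)/3


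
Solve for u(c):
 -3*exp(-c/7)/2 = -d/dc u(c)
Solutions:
 u(c) = C1 - 21*exp(-c/7)/2


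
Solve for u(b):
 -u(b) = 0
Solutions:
 u(b) = 0


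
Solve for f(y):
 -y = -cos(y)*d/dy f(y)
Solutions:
 f(y) = C1 + Integral(y/cos(y), y)


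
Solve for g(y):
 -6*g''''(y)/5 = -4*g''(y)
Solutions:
 g(y) = C1 + C2*y + C3*exp(-sqrt(30)*y/3) + C4*exp(sqrt(30)*y/3)


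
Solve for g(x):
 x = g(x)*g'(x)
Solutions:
 g(x) = -sqrt(C1 + x^2)
 g(x) = sqrt(C1 + x^2)


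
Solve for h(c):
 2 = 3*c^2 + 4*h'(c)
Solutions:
 h(c) = C1 - c^3/4 + c/2


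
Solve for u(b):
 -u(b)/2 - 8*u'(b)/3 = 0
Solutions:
 u(b) = C1*exp(-3*b/16)


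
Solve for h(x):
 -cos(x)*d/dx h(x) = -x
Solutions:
 h(x) = C1 + Integral(x/cos(x), x)


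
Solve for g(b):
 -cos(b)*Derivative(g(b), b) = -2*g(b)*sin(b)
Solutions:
 g(b) = C1/cos(b)^2


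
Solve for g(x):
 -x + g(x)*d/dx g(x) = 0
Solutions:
 g(x) = -sqrt(C1 + x^2)
 g(x) = sqrt(C1 + x^2)


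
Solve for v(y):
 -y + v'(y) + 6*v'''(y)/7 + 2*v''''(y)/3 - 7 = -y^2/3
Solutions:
 v(y) = C1 + C2*exp(y*(-12 + 6*6^(2/3)/(7*sqrt(2905) + 379)^(1/3) + 6^(1/3)*(7*sqrt(2905) + 379)^(1/3))/28)*sin(2^(1/3)*3^(1/6)*y*(-3^(2/3)*(7*sqrt(2905) + 379)^(1/3) + 18*2^(1/3)/(7*sqrt(2905) + 379)^(1/3))/28) + C3*exp(y*(-12 + 6*6^(2/3)/(7*sqrt(2905) + 379)^(1/3) + 6^(1/3)*(7*sqrt(2905) + 379)^(1/3))/28)*cos(2^(1/3)*3^(1/6)*y*(-3^(2/3)*(7*sqrt(2905) + 379)^(1/3) + 18*2^(1/3)/(7*sqrt(2905) + 379)^(1/3))/28) + C4*exp(-y*(6*6^(2/3)/(7*sqrt(2905) + 379)^(1/3) + 6 + 6^(1/3)*(7*sqrt(2905) + 379)^(1/3))/14) - y^3/9 + y^2/2 + 53*y/7


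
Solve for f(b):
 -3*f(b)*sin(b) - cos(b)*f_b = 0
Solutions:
 f(b) = C1*cos(b)^3


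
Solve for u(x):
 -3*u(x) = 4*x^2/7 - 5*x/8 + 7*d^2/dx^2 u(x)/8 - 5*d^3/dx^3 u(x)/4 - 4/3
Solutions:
 u(x) = C1*exp(x*(-(180*sqrt(33086) + 32743)^(1/3) - 49/(180*sqrt(33086) + 32743)^(1/3) + 14)/60)*sin(sqrt(3)*x*(-(180*sqrt(33086) + 32743)^(1/3) + 49/(180*sqrt(33086) + 32743)^(1/3))/60) + C2*exp(x*(-(180*sqrt(33086) + 32743)^(1/3) - 49/(180*sqrt(33086) + 32743)^(1/3) + 14)/60)*cos(sqrt(3)*x*(-(180*sqrt(33086) + 32743)^(1/3) + 49/(180*sqrt(33086) + 32743)^(1/3))/60) + C3*exp(x*(49/(180*sqrt(33086) + 32743)^(1/3) + 7 + (180*sqrt(33086) + 32743)^(1/3))/30) - 4*x^2/21 + 5*x/24 + 5/9


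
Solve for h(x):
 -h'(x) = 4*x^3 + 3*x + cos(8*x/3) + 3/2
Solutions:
 h(x) = C1 - x^4 - 3*x^2/2 - 3*x/2 - 3*sin(8*x/3)/8


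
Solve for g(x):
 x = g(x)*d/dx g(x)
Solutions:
 g(x) = -sqrt(C1 + x^2)
 g(x) = sqrt(C1 + x^2)


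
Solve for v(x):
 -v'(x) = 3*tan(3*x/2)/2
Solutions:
 v(x) = C1 + log(cos(3*x/2))


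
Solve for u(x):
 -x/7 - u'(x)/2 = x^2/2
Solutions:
 u(x) = C1 - x^3/3 - x^2/7


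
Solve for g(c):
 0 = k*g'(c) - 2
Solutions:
 g(c) = C1 + 2*c/k


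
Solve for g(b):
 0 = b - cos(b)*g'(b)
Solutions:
 g(b) = C1 + Integral(b/cos(b), b)


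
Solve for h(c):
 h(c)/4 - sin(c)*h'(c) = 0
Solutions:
 h(c) = C1*(cos(c) - 1)^(1/8)/(cos(c) + 1)^(1/8)


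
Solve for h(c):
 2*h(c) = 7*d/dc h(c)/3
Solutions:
 h(c) = C1*exp(6*c/7)


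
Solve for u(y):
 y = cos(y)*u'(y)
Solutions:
 u(y) = C1 + Integral(y/cos(y), y)


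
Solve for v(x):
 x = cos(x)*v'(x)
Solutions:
 v(x) = C1 + Integral(x/cos(x), x)


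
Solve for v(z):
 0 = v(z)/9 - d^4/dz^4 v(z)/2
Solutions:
 v(z) = C1*exp(-2^(1/4)*sqrt(3)*z/3) + C2*exp(2^(1/4)*sqrt(3)*z/3) + C3*sin(2^(1/4)*sqrt(3)*z/3) + C4*cos(2^(1/4)*sqrt(3)*z/3)


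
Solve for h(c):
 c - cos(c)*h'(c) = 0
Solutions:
 h(c) = C1 + Integral(c/cos(c), c)


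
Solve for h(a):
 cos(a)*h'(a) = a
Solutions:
 h(a) = C1 + Integral(a/cos(a), a)


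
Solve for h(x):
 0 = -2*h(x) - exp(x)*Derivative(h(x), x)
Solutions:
 h(x) = C1*exp(2*exp(-x))


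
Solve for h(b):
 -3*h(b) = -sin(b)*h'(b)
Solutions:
 h(b) = C1*(cos(b) - 1)^(3/2)/(cos(b) + 1)^(3/2)


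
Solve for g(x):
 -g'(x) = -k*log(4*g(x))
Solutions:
 Integral(1/(log(_y) + 2*log(2)), (_y, g(x))) = C1 + k*x


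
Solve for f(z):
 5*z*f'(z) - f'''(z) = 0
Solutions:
 f(z) = C1 + Integral(C2*airyai(5^(1/3)*z) + C3*airybi(5^(1/3)*z), z)


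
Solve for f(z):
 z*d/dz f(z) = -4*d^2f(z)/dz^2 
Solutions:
 f(z) = C1 + C2*erf(sqrt(2)*z/4)


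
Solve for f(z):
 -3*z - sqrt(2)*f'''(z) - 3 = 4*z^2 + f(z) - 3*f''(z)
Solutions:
 f(z) = -4*z^2 - 3*z + (C1 + C2/sqrt(exp(sqrt(6)*z)) + C3*sqrt(exp(sqrt(6)*z)))*exp(sqrt(2)*z/2) - 27


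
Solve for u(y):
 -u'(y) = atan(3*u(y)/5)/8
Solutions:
 Integral(1/atan(3*_y/5), (_y, u(y))) = C1 - y/8


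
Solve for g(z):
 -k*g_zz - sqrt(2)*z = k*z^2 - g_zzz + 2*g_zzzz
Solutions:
 g(z) = C1 + C2*z + C3*exp(z*(1 - sqrt(1 - 8*k))/4) + C4*exp(z*(sqrt(1 - 8*k) + 1)/4) - z^4/12 + z^3*(-2 - sqrt(2))/(6*k) + z^2*(2 - 1/k - sqrt(2)/(2*k))/k


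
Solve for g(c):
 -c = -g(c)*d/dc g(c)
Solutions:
 g(c) = -sqrt(C1 + c^2)
 g(c) = sqrt(C1 + c^2)


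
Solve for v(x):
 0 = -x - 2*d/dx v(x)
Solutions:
 v(x) = C1 - x^2/4


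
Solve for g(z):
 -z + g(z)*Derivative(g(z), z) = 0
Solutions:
 g(z) = -sqrt(C1 + z^2)
 g(z) = sqrt(C1 + z^2)


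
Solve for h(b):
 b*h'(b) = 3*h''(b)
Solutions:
 h(b) = C1 + C2*erfi(sqrt(6)*b/6)


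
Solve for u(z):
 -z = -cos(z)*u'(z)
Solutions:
 u(z) = C1 + Integral(z/cos(z), z)


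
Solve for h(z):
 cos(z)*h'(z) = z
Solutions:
 h(z) = C1 + Integral(z/cos(z), z)


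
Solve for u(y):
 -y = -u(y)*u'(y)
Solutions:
 u(y) = -sqrt(C1 + y^2)
 u(y) = sqrt(C1 + y^2)


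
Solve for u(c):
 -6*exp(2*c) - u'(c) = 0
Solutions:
 u(c) = C1 - 3*exp(2*c)


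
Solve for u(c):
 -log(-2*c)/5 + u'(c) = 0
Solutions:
 u(c) = C1 + c*log(-c)/5 + c*(-1 + log(2))/5


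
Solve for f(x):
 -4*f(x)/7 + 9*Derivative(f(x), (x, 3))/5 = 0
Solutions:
 f(x) = C3*exp(2940^(1/3)*x/21) + (C1*sin(3^(5/6)*980^(1/3)*x/42) + C2*cos(3^(5/6)*980^(1/3)*x/42))*exp(-2940^(1/3)*x/42)


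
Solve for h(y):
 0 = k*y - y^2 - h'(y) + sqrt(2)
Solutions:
 h(y) = C1 + k*y^2/2 - y^3/3 + sqrt(2)*y


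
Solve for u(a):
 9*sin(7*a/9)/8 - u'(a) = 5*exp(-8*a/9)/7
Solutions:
 u(a) = C1 - 81*cos(7*a/9)/56 + 45*exp(-8*a/9)/56


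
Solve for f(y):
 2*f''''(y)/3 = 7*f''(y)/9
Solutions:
 f(y) = C1 + C2*y + C3*exp(-sqrt(42)*y/6) + C4*exp(sqrt(42)*y/6)


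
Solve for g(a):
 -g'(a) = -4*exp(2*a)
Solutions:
 g(a) = C1 + 2*exp(2*a)


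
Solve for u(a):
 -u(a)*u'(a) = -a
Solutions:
 u(a) = -sqrt(C1 + a^2)
 u(a) = sqrt(C1 + a^2)


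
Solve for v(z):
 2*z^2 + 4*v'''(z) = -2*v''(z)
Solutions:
 v(z) = C1 + C2*z + C3*exp(-z/2) - z^4/12 + 2*z^3/3 - 4*z^2


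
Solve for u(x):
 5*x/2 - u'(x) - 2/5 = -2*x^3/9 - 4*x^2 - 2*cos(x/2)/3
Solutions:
 u(x) = C1 + x^4/18 + 4*x^3/3 + 5*x^2/4 - 2*x/5 + 4*sin(x/2)/3


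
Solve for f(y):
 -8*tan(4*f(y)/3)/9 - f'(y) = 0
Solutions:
 f(y) = -3*asin(C1*exp(-32*y/27))/4 + 3*pi/4
 f(y) = 3*asin(C1*exp(-32*y/27))/4


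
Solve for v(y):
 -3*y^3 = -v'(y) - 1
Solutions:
 v(y) = C1 + 3*y^4/4 - y


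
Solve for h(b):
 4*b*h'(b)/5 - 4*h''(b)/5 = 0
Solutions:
 h(b) = C1 + C2*erfi(sqrt(2)*b/2)


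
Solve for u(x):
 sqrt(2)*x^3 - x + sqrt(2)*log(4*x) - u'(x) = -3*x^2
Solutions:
 u(x) = C1 + sqrt(2)*x^4/4 + x^3 - x^2/2 + sqrt(2)*x*log(x) - sqrt(2)*x + 2*sqrt(2)*x*log(2)


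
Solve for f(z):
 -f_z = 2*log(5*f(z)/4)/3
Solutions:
 -3*Integral(1/(-log(_y) - log(5) + 2*log(2)), (_y, f(z)))/2 = C1 - z


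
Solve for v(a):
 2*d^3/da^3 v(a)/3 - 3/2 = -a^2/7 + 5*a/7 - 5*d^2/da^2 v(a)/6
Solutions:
 v(a) = C1 + C2*a + C3*exp(-5*a/4) - a^4/70 + 33*a^3/175 + 783*a^2/1750


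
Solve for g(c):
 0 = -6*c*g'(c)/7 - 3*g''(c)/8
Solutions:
 g(c) = C1 + C2*erf(2*sqrt(14)*c/7)


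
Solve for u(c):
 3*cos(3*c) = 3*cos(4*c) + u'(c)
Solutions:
 u(c) = C1 + sin(3*c) - 3*sin(4*c)/4


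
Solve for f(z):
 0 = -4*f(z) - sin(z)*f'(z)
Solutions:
 f(z) = C1*(cos(z)^2 + 2*cos(z) + 1)/(cos(z)^2 - 2*cos(z) + 1)


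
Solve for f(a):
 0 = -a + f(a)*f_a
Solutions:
 f(a) = -sqrt(C1 + a^2)
 f(a) = sqrt(C1 + a^2)


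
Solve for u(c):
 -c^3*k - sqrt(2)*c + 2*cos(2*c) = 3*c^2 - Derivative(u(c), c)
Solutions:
 u(c) = C1 + c^4*k/4 + c^3 + sqrt(2)*c^2/2 - sin(2*c)


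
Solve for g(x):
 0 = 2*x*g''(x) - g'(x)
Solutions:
 g(x) = C1 + C2*x^(3/2)


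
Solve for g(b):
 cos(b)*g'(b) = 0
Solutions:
 g(b) = C1


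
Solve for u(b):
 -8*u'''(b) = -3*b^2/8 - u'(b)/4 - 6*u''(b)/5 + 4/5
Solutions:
 u(b) = C1 + C2*exp(b*(3 - sqrt(59))/40) + C3*exp(b*(3 + sqrt(59))/40) - b^3/2 + 36*b^2/5 - 4048*b/25


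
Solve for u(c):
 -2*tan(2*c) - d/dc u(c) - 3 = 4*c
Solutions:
 u(c) = C1 - 2*c^2 - 3*c + log(cos(2*c))


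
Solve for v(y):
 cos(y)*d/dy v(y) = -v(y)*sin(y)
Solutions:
 v(y) = C1*cos(y)


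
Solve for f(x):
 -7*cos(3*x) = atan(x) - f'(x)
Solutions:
 f(x) = C1 + x*atan(x) - log(x^2 + 1)/2 + 7*sin(3*x)/3


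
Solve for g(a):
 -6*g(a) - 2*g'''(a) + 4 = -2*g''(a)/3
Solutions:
 g(a) = C1*exp(a*(2*2^(1/3)/(27*sqrt(6549) + 2185)^(1/3) + 4 + 2^(2/3)*(27*sqrt(6549) + 2185)^(1/3))/36)*sin(2^(1/3)*sqrt(3)*a*(-2^(1/3)*(27*sqrt(6549) + 2185)^(1/3) + 2/(27*sqrt(6549) + 2185)^(1/3))/36) + C2*exp(a*(2*2^(1/3)/(27*sqrt(6549) + 2185)^(1/3) + 4 + 2^(2/3)*(27*sqrt(6549) + 2185)^(1/3))/36)*cos(2^(1/3)*sqrt(3)*a*(-2^(1/3)*(27*sqrt(6549) + 2185)^(1/3) + 2/(27*sqrt(6549) + 2185)^(1/3))/36) + C3*exp(a*(-2^(2/3)*(27*sqrt(6549) + 2185)^(1/3) - 2*2^(1/3)/(27*sqrt(6549) + 2185)^(1/3) + 2)/18) + 2/3


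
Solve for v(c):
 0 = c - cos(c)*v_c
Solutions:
 v(c) = C1 + Integral(c/cos(c), c)


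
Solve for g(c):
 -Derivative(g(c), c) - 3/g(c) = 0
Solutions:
 g(c) = -sqrt(C1 - 6*c)
 g(c) = sqrt(C1 - 6*c)


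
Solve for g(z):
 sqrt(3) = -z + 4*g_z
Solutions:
 g(z) = C1 + z^2/8 + sqrt(3)*z/4


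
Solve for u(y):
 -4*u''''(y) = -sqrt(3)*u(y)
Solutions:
 u(y) = C1*exp(-sqrt(2)*3^(1/8)*y/2) + C2*exp(sqrt(2)*3^(1/8)*y/2) + C3*sin(sqrt(2)*3^(1/8)*y/2) + C4*cos(sqrt(2)*3^(1/8)*y/2)


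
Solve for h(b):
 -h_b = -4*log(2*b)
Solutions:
 h(b) = C1 + 4*b*log(b) - 4*b + b*log(16)


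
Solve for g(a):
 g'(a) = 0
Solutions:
 g(a) = C1


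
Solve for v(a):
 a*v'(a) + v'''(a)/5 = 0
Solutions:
 v(a) = C1 + Integral(C2*airyai(-5^(1/3)*a) + C3*airybi(-5^(1/3)*a), a)


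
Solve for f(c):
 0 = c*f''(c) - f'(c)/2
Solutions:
 f(c) = C1 + C2*c^(3/2)


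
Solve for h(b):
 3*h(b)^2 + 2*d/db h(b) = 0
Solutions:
 h(b) = 2/(C1 + 3*b)


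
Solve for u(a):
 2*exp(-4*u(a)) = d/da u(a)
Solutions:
 u(a) = log(-I*(C1 + 8*a)^(1/4))
 u(a) = log(I*(C1 + 8*a)^(1/4))
 u(a) = log(-(C1 + 8*a)^(1/4))
 u(a) = log(C1 + 8*a)/4


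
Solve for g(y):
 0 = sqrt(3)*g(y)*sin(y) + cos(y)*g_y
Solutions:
 g(y) = C1*cos(y)^(sqrt(3))


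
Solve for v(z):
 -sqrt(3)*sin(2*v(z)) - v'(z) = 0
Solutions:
 v(z) = pi - acos((-C1 - exp(4*sqrt(3)*z))/(C1 - exp(4*sqrt(3)*z)))/2
 v(z) = acos((-C1 - exp(4*sqrt(3)*z))/(C1 - exp(4*sqrt(3)*z)))/2


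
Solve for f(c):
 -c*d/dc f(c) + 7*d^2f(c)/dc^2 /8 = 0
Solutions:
 f(c) = C1 + C2*erfi(2*sqrt(7)*c/7)


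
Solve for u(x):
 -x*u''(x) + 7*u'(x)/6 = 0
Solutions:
 u(x) = C1 + C2*x^(13/6)


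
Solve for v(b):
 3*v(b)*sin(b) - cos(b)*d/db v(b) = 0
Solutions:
 v(b) = C1/cos(b)^3


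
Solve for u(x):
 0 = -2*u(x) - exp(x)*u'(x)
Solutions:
 u(x) = C1*exp(2*exp(-x))


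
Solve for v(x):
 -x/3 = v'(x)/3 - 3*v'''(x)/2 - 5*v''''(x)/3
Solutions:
 v(x) = C1 + C2*exp(-x*(9/(10*sqrt(46) + 73)^(1/3) + (10*sqrt(46) + 73)^(1/3) + 6)/20)*sin(sqrt(3)*x*(-(10*sqrt(46) + 73)^(1/3) + 9/(10*sqrt(46) + 73)^(1/3))/20) + C3*exp(-x*(9/(10*sqrt(46) + 73)^(1/3) + (10*sqrt(46) + 73)^(1/3) + 6)/20)*cos(sqrt(3)*x*(-(10*sqrt(46) + 73)^(1/3) + 9/(10*sqrt(46) + 73)^(1/3))/20) + C4*exp(x*(-3 + 9/(10*sqrt(46) + 73)^(1/3) + (10*sqrt(46) + 73)^(1/3))/10) - x^2/2


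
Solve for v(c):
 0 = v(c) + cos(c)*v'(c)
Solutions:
 v(c) = C1*sqrt(sin(c) - 1)/sqrt(sin(c) + 1)


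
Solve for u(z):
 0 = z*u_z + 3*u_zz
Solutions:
 u(z) = C1 + C2*erf(sqrt(6)*z/6)


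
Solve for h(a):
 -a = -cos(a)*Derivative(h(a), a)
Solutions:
 h(a) = C1 + Integral(a/cos(a), a)


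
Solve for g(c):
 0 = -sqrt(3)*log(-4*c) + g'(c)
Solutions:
 g(c) = C1 + sqrt(3)*c*log(-c) + sqrt(3)*c*(-1 + 2*log(2))


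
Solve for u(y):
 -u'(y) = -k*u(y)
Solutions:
 u(y) = C1*exp(k*y)


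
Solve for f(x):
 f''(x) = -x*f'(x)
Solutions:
 f(x) = C1 + C2*erf(sqrt(2)*x/2)


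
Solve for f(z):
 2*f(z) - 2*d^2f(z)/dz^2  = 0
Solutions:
 f(z) = C1*exp(-z) + C2*exp(z)


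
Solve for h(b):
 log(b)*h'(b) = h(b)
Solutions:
 h(b) = C1*exp(li(b))


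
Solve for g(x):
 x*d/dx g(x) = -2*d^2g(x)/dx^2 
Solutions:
 g(x) = C1 + C2*erf(x/2)


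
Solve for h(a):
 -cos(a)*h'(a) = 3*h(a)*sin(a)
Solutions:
 h(a) = C1*cos(a)^3


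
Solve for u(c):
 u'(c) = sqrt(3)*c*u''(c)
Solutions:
 u(c) = C1 + C2*c^(sqrt(3)/3 + 1)


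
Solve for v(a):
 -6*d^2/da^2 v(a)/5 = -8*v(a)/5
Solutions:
 v(a) = C1*exp(-2*sqrt(3)*a/3) + C2*exp(2*sqrt(3)*a/3)


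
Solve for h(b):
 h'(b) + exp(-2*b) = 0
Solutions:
 h(b) = C1 + exp(-2*b)/2


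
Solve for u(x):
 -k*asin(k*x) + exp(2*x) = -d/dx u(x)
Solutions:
 u(x) = C1 + k*Piecewise((x*asin(k*x) + sqrt(-k^2*x^2 + 1)/k, Ne(k, 0)), (0, True)) - exp(2*x)/2


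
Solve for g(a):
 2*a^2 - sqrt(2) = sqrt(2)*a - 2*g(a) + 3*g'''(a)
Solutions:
 g(a) = C3*exp(2^(1/3)*3^(2/3)*a/3) - a^2 + sqrt(2)*a/2 + (C1*sin(2^(1/3)*3^(1/6)*a/2) + C2*cos(2^(1/3)*3^(1/6)*a/2))*exp(-2^(1/3)*3^(2/3)*a/6) + sqrt(2)/2


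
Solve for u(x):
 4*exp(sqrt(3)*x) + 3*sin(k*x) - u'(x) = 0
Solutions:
 u(x) = C1 + 4*sqrt(3)*exp(sqrt(3)*x)/3 - 3*cos(k*x)/k


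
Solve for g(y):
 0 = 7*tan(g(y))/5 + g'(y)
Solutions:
 g(y) = pi - asin(C1*exp(-7*y/5))
 g(y) = asin(C1*exp(-7*y/5))


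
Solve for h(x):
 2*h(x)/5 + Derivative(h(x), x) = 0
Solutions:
 h(x) = C1*exp(-2*x/5)


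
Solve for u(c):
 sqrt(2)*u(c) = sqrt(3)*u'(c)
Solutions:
 u(c) = C1*exp(sqrt(6)*c/3)


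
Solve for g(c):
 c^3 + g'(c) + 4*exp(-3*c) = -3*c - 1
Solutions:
 g(c) = C1 - c^4/4 - 3*c^2/2 - c + 4*exp(-3*c)/3


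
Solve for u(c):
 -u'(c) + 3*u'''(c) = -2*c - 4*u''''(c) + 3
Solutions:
 u(c) = C1 + C2*exp(-c*((4*sqrt(3) + 7)^(-1/3) + 2 + (4*sqrt(3) + 7)^(1/3))/8)*sin(sqrt(3)*c*(-(4*sqrt(3) + 7)^(1/3) + (4*sqrt(3) + 7)^(-1/3))/8) + C3*exp(-c*((4*sqrt(3) + 7)^(-1/3) + 2 + (4*sqrt(3) + 7)^(1/3))/8)*cos(sqrt(3)*c*(-(4*sqrt(3) + 7)^(1/3) + (4*sqrt(3) + 7)^(-1/3))/8) + C4*exp(c*(-1 + (4*sqrt(3) + 7)^(-1/3) + (4*sqrt(3) + 7)^(1/3))/4) + c^2 - 3*c


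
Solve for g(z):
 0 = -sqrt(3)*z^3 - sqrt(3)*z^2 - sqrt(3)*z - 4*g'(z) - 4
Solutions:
 g(z) = C1 - sqrt(3)*z^4/16 - sqrt(3)*z^3/12 - sqrt(3)*z^2/8 - z


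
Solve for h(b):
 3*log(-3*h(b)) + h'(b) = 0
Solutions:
 Integral(1/(log(-_y) + log(3)), (_y, h(b)))/3 = C1 - b


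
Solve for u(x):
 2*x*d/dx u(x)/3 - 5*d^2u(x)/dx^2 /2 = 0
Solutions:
 u(x) = C1 + C2*erfi(sqrt(30)*x/15)


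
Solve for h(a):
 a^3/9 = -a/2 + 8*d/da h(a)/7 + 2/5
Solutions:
 h(a) = C1 + 7*a^4/288 + 7*a^2/32 - 7*a/20


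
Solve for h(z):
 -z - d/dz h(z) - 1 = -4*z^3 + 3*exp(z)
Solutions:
 h(z) = C1 + z^4 - z^2/2 - z - 3*exp(z)


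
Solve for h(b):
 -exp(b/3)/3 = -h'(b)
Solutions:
 h(b) = C1 + exp(b/3)


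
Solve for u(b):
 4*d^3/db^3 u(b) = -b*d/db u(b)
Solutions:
 u(b) = C1 + Integral(C2*airyai(-2^(1/3)*b/2) + C3*airybi(-2^(1/3)*b/2), b)


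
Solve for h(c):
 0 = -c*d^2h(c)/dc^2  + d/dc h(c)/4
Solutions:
 h(c) = C1 + C2*c^(5/4)


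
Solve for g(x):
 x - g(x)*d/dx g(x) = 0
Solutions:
 g(x) = -sqrt(C1 + x^2)
 g(x) = sqrt(C1 + x^2)


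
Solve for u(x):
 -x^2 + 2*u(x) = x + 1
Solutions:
 u(x) = x^2/2 + x/2 + 1/2


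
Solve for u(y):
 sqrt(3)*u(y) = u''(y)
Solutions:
 u(y) = C1*exp(-3^(1/4)*y) + C2*exp(3^(1/4)*y)


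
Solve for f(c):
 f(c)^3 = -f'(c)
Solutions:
 f(c) = -sqrt(2)*sqrt(-1/(C1 - c))/2
 f(c) = sqrt(2)*sqrt(-1/(C1 - c))/2


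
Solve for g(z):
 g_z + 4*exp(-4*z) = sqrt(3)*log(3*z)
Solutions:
 g(z) = C1 + sqrt(3)*z*log(z) + sqrt(3)*z*(-1 + log(3)) + exp(-4*z)


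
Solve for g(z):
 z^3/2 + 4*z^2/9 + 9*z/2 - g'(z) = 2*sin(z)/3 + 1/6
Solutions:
 g(z) = C1 + z^4/8 + 4*z^3/27 + 9*z^2/4 - z/6 + 2*cos(z)/3


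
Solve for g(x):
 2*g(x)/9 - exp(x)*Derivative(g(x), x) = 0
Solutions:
 g(x) = C1*exp(-2*exp(-x)/9)


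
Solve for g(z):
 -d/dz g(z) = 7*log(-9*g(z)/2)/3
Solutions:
 3*Integral(1/(log(-_y) - log(2) + 2*log(3)), (_y, g(z)))/7 = C1 - z


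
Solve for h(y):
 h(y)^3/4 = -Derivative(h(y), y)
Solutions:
 h(y) = -sqrt(2)*sqrt(-1/(C1 - y))
 h(y) = sqrt(2)*sqrt(-1/(C1 - y))


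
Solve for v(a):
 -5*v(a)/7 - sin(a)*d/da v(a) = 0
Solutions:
 v(a) = C1*(cos(a) + 1)^(5/14)/(cos(a) - 1)^(5/14)


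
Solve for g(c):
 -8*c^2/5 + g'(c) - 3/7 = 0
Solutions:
 g(c) = C1 + 8*c^3/15 + 3*c/7


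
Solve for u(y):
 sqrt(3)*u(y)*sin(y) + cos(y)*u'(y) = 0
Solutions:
 u(y) = C1*cos(y)^(sqrt(3))


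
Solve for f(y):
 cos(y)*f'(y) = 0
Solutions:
 f(y) = C1


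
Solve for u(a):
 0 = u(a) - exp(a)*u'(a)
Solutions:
 u(a) = C1*exp(-exp(-a))


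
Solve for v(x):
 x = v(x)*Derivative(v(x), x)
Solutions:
 v(x) = -sqrt(C1 + x^2)
 v(x) = sqrt(C1 + x^2)


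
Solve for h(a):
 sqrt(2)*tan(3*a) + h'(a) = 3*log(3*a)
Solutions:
 h(a) = C1 + 3*a*log(a) - 3*a + 3*a*log(3) + sqrt(2)*log(cos(3*a))/3


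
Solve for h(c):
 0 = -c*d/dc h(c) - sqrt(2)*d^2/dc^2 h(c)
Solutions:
 h(c) = C1 + C2*erf(2^(1/4)*c/2)


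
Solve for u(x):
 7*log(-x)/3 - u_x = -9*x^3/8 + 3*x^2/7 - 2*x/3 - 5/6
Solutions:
 u(x) = C1 + 9*x^4/32 - x^3/7 + x^2/3 + 7*x*log(-x)/3 - 3*x/2


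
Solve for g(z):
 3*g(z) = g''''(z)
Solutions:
 g(z) = C1*exp(-3^(1/4)*z) + C2*exp(3^(1/4)*z) + C3*sin(3^(1/4)*z) + C4*cos(3^(1/4)*z)


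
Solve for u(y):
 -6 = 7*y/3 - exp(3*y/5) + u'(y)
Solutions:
 u(y) = C1 - 7*y^2/6 - 6*y + 5*exp(3*y/5)/3


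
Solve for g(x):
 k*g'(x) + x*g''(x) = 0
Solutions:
 g(x) = C1 + x^(1 - re(k))*(C2*sin(log(x)*Abs(im(k))) + C3*cos(log(x)*im(k)))


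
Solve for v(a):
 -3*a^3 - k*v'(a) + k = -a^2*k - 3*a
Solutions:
 v(a) = C1 - 3*a^4/(4*k) + a^3/3 + 3*a^2/(2*k) + a


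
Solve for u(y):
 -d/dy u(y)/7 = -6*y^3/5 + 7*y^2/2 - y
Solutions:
 u(y) = C1 + 21*y^4/10 - 49*y^3/6 + 7*y^2/2


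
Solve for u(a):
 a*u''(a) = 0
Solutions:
 u(a) = C1 + C2*a


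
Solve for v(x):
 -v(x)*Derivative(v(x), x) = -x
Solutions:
 v(x) = -sqrt(C1 + x^2)
 v(x) = sqrt(C1 + x^2)


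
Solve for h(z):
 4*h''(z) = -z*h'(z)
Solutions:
 h(z) = C1 + C2*erf(sqrt(2)*z/4)


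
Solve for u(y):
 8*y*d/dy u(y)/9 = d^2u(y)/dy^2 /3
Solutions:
 u(y) = C1 + C2*erfi(2*sqrt(3)*y/3)


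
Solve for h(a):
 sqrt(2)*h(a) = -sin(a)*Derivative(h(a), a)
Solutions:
 h(a) = C1*(cos(a) + 1)^(sqrt(2)/2)/(cos(a) - 1)^(sqrt(2)/2)


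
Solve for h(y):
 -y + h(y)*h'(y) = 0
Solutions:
 h(y) = -sqrt(C1 + y^2)
 h(y) = sqrt(C1 + y^2)


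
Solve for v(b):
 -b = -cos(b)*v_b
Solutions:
 v(b) = C1 + Integral(b/cos(b), b)


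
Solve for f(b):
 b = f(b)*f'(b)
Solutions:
 f(b) = -sqrt(C1 + b^2)
 f(b) = sqrt(C1 + b^2)


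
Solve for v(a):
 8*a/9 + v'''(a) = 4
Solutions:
 v(a) = C1 + C2*a + C3*a^2 - a^4/27 + 2*a^3/3


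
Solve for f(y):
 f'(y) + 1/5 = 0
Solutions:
 f(y) = C1 - y/5


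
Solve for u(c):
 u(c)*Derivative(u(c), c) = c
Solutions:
 u(c) = -sqrt(C1 + c^2)
 u(c) = sqrt(C1 + c^2)


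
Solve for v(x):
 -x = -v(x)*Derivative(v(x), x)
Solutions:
 v(x) = -sqrt(C1 + x^2)
 v(x) = sqrt(C1 + x^2)


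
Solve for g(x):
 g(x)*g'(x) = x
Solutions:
 g(x) = -sqrt(C1 + x^2)
 g(x) = sqrt(C1 + x^2)


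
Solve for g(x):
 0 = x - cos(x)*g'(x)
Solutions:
 g(x) = C1 + Integral(x/cos(x), x)


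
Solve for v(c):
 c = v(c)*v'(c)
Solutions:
 v(c) = -sqrt(C1 + c^2)
 v(c) = sqrt(C1 + c^2)


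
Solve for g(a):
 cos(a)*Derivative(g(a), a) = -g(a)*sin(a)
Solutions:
 g(a) = C1*cos(a)


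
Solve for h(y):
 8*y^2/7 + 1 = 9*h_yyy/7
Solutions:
 h(y) = C1 + C2*y + C3*y^2 + 2*y^5/135 + 7*y^3/54


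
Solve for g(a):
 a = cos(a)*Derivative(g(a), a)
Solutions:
 g(a) = C1 + Integral(a/cos(a), a)


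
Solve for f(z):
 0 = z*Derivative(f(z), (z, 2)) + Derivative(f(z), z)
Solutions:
 f(z) = C1 + C2*log(z)


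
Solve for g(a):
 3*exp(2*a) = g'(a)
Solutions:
 g(a) = C1 + 3*exp(2*a)/2


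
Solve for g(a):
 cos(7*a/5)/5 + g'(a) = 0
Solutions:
 g(a) = C1 - sin(7*a/5)/7


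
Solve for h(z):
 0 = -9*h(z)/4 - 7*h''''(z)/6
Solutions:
 h(z) = (C1*sin(2^(1/4)*21^(3/4)*z/14) + C2*cos(2^(1/4)*21^(3/4)*z/14))*exp(-2^(1/4)*21^(3/4)*z/14) + (C3*sin(2^(1/4)*21^(3/4)*z/14) + C4*cos(2^(1/4)*21^(3/4)*z/14))*exp(2^(1/4)*21^(3/4)*z/14)


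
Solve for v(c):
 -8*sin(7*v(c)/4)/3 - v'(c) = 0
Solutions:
 8*c/3 + 2*log(cos(7*v(c)/4) - 1)/7 - 2*log(cos(7*v(c)/4) + 1)/7 = C1


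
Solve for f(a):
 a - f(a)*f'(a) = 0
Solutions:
 f(a) = -sqrt(C1 + a^2)
 f(a) = sqrt(C1 + a^2)


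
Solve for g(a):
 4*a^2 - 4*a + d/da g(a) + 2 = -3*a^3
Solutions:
 g(a) = C1 - 3*a^4/4 - 4*a^3/3 + 2*a^2 - 2*a


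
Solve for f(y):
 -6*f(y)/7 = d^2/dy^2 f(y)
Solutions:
 f(y) = C1*sin(sqrt(42)*y/7) + C2*cos(sqrt(42)*y/7)


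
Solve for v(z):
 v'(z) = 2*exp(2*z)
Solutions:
 v(z) = C1 + exp(2*z)


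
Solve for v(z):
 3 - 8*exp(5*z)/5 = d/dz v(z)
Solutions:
 v(z) = C1 + 3*z - 8*exp(5*z)/25


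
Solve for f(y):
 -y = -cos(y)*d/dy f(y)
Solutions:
 f(y) = C1 + Integral(y/cos(y), y)


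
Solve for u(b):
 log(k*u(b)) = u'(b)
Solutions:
 li(k*u(b))/k = C1 + b


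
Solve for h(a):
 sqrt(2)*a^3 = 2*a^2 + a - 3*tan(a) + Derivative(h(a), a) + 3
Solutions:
 h(a) = C1 + sqrt(2)*a^4/4 - 2*a^3/3 - a^2/2 - 3*a - 3*log(cos(a))


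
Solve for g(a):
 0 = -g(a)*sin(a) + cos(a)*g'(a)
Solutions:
 g(a) = C1/cos(a)


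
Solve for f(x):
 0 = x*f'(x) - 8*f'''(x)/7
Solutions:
 f(x) = C1 + Integral(C2*airyai(7^(1/3)*x/2) + C3*airybi(7^(1/3)*x/2), x)


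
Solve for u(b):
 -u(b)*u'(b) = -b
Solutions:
 u(b) = -sqrt(C1 + b^2)
 u(b) = sqrt(C1 + b^2)


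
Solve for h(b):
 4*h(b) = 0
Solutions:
 h(b) = 0


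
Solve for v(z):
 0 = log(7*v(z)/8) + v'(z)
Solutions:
 -Integral(1/(-log(_y) - log(7) + 3*log(2)), (_y, v(z))) = C1 - z


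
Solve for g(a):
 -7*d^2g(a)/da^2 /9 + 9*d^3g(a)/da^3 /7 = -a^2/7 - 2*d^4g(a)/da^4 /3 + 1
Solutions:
 g(a) = C1 + C2*a + C3*exp(a*(-81 + sqrt(14793))/84) + C4*exp(-a*(81 + sqrt(14793))/84) + 3*a^4/196 + 243*a^3/2401 + 3879*a^2/235298


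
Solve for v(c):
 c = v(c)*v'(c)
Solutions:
 v(c) = -sqrt(C1 + c^2)
 v(c) = sqrt(C1 + c^2)


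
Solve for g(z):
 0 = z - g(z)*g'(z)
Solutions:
 g(z) = -sqrt(C1 + z^2)
 g(z) = sqrt(C1 + z^2)


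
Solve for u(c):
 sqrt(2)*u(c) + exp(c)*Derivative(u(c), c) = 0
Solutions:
 u(c) = C1*exp(sqrt(2)*exp(-c))


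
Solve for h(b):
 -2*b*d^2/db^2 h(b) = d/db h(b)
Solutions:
 h(b) = C1 + C2*sqrt(b)


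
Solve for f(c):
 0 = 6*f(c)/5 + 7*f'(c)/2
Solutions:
 f(c) = C1*exp(-12*c/35)


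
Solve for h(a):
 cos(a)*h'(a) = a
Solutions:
 h(a) = C1 + Integral(a/cos(a), a)


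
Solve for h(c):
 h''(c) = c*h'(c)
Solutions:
 h(c) = C1 + C2*erfi(sqrt(2)*c/2)


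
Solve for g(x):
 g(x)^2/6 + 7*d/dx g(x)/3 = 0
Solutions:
 g(x) = 14/(C1 + x)


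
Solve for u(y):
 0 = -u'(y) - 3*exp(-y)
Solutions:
 u(y) = C1 + 3*exp(-y)


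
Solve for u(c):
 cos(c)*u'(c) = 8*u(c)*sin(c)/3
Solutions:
 u(c) = C1/cos(c)^(8/3)


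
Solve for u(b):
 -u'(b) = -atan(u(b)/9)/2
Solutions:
 Integral(1/atan(_y/9), (_y, u(b))) = C1 + b/2


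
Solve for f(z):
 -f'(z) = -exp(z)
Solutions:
 f(z) = C1 + exp(z)


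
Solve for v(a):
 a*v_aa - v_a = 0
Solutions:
 v(a) = C1 + C2*a^2


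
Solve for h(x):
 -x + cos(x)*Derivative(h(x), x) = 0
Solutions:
 h(x) = C1 + Integral(x/cos(x), x)


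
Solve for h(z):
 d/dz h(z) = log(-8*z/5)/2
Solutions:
 h(z) = C1 + z*log(-z)/2 + z*(-log(5) - 1 + 3*log(2))/2


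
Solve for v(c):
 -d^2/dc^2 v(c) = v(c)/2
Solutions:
 v(c) = C1*sin(sqrt(2)*c/2) + C2*cos(sqrt(2)*c/2)


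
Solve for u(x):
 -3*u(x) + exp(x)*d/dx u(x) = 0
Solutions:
 u(x) = C1*exp(-3*exp(-x))


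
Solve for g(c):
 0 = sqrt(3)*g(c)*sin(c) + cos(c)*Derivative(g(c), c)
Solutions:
 g(c) = C1*cos(c)^(sqrt(3))


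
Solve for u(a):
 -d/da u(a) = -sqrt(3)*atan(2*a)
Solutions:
 u(a) = C1 + sqrt(3)*(a*atan(2*a) - log(4*a^2 + 1)/4)


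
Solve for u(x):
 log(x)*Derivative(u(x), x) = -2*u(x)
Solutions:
 u(x) = C1*exp(-2*li(x))


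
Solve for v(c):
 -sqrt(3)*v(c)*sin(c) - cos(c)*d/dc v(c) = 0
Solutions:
 v(c) = C1*cos(c)^(sqrt(3))


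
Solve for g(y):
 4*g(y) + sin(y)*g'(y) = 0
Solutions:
 g(y) = C1*(cos(y)^2 + 2*cos(y) + 1)/(cos(y)^2 - 2*cos(y) + 1)


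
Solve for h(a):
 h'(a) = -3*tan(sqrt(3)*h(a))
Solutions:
 h(a) = sqrt(3)*(pi - asin(C1*exp(-3*sqrt(3)*a)))/3
 h(a) = sqrt(3)*asin(C1*exp(-3*sqrt(3)*a))/3


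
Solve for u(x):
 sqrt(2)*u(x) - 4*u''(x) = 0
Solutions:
 u(x) = C1*exp(-2^(1/4)*x/2) + C2*exp(2^(1/4)*x/2)


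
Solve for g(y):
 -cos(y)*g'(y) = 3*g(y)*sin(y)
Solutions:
 g(y) = C1*cos(y)^3


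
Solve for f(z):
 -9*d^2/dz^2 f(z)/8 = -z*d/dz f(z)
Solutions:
 f(z) = C1 + C2*erfi(2*z/3)


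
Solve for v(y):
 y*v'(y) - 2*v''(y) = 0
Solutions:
 v(y) = C1 + C2*erfi(y/2)


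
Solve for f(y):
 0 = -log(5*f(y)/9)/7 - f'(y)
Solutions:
 -7*Integral(1/(-log(_y) - log(5) + 2*log(3)), (_y, f(y))) = C1 - y


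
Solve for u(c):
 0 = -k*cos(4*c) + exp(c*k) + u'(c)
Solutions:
 u(c) = C1 + k*sin(4*c)/4 - exp(c*k)/k


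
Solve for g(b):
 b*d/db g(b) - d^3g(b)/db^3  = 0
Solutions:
 g(b) = C1 + Integral(C2*airyai(b) + C3*airybi(b), b)


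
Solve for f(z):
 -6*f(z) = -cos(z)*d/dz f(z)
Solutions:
 f(z) = C1*(sin(z)^3 + 3*sin(z)^2 + 3*sin(z) + 1)/(sin(z)^3 - 3*sin(z)^2 + 3*sin(z) - 1)


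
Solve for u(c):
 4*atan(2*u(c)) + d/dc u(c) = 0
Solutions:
 Integral(1/atan(2*_y), (_y, u(c))) = C1 - 4*c


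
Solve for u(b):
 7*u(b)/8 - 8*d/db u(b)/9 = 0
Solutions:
 u(b) = C1*exp(63*b/64)


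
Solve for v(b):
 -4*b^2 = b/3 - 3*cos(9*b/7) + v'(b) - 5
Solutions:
 v(b) = C1 - 4*b^3/3 - b^2/6 + 5*b + 7*sin(9*b/7)/3


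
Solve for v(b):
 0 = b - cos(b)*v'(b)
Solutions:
 v(b) = C1 + Integral(b/cos(b), b)


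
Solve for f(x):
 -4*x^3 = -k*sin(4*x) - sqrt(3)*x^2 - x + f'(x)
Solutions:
 f(x) = C1 - k*cos(4*x)/4 - x^4 + sqrt(3)*x^3/3 + x^2/2


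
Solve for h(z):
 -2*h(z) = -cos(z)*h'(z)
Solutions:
 h(z) = C1*(sin(z) + 1)/(sin(z) - 1)


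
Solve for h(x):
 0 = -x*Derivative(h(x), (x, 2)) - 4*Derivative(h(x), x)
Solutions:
 h(x) = C1 + C2/x^3


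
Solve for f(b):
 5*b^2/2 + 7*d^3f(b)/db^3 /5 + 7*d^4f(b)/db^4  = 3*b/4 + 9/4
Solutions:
 f(b) = C1 + C2*b + C3*b^2 + C4*exp(-b/5) - 5*b^5/168 + 515*b^4/672 - 1265*b^3/84


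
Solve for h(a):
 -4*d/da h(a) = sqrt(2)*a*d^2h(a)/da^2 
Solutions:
 h(a) = C1 + C2*a^(1 - 2*sqrt(2))


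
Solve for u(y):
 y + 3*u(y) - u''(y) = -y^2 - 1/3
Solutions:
 u(y) = C1*exp(-sqrt(3)*y) + C2*exp(sqrt(3)*y) - y^2/3 - y/3 - 1/3


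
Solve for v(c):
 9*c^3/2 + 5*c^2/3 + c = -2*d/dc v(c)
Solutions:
 v(c) = C1 - 9*c^4/16 - 5*c^3/18 - c^2/4


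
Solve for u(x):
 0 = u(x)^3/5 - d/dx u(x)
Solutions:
 u(x) = -sqrt(10)*sqrt(-1/(C1 + x))/2
 u(x) = sqrt(10)*sqrt(-1/(C1 + x))/2


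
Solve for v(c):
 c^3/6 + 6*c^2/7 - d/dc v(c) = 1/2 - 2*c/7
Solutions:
 v(c) = C1 + c^4/24 + 2*c^3/7 + c^2/7 - c/2


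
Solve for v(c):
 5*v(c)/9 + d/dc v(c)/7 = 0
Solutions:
 v(c) = C1*exp(-35*c/9)


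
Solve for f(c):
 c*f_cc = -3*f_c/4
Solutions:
 f(c) = C1 + C2*c^(1/4)


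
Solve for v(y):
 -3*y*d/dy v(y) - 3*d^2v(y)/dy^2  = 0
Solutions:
 v(y) = C1 + C2*erf(sqrt(2)*y/2)


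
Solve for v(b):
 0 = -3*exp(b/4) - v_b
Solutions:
 v(b) = C1 - 12*exp(b/4)


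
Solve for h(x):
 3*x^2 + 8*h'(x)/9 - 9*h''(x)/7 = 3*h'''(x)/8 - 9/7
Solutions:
 h(x) = C1 + C2*exp(4*x*(-27 + sqrt(1317))/63) + C3*exp(-4*x*(27 + sqrt(1317))/63) - 9*x^3/8 - 2187*x^2/448 - 57753*x/3136


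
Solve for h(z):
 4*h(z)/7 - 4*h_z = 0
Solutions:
 h(z) = C1*exp(z/7)


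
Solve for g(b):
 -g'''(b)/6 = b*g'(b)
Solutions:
 g(b) = C1 + Integral(C2*airyai(-6^(1/3)*b) + C3*airybi(-6^(1/3)*b), b)


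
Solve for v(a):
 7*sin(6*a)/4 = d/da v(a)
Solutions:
 v(a) = C1 - 7*cos(6*a)/24


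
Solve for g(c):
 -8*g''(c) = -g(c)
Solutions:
 g(c) = C1*exp(-sqrt(2)*c/4) + C2*exp(sqrt(2)*c/4)


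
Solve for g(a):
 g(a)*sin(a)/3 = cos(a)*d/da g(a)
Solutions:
 g(a) = C1/cos(a)^(1/3)


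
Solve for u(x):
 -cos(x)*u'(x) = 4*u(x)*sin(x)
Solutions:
 u(x) = C1*cos(x)^4


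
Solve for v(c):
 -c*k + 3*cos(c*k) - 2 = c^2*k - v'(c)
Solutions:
 v(c) = C1 + c^3*k/3 + c^2*k/2 + 2*c - 3*sin(c*k)/k


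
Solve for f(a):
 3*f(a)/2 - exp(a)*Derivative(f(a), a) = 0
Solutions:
 f(a) = C1*exp(-3*exp(-a)/2)
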